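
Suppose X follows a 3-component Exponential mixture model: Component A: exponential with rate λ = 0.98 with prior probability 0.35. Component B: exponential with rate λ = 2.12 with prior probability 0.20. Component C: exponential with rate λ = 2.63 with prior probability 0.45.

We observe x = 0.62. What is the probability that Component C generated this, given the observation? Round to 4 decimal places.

Posterior ∝ prior × likelihood, so P(k | x) ∝ π_k f_k(x); normalise over all components.
Evaluate each component's likelihood at the observed value:
  f_A = 0.533763
  f_B = 0.569507
  f_C = 0.514986
Prior × likelihood for each component:
  π_A·f_A = 0.35 × 0.533763 = 0.186817
  π_B·f_B = 0.20 × 0.569507 = 0.113901
  π_C·f_C = 0.45 × 0.514986 = 0.231744
Marginal: 0.186817 + 0.113901 + 0.231744 = 0.532462
P(Component C | the observation) ≈ 0.4352

0.4352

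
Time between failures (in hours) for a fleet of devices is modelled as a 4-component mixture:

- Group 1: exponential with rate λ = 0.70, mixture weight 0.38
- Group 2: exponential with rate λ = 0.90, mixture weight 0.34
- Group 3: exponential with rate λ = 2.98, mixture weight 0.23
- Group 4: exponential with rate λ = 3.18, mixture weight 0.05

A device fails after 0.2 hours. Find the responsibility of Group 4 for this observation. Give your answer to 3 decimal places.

0.089

P(component k | x) = π_k·f_k(x) / marginal(x), where marginal(x) = Σ_j π_j·f_j(x).
Exponential densities:
  L_1 = 0.70·e^(−0.70·0.2) = 0.70·e^(−0.1400) = 0.608551
  L_2 = 0.90·e^(−0.90·0.2) = 0.90·e^(−0.1800) = 0.751743
  L_3 = 2.98·e^(−2.98·0.2) = 2.98·e^(−0.5960) = 1.64201
  L_4 = 3.18·e^(−3.18·0.2) = 3.18·e^(−0.6360) = 1.68351
Multiply by the mixture weights:
  π_1·L_1 = 0.38 × 0.608551 = 0.231249
  π_2·L_2 = 0.34 × 0.751743 = 0.255593
  π_3·L_3 = 0.23 × 1.64201 = 0.377663
  π_4·L_4 = 0.05 × 1.68351 = 0.0841755
Evidence: 0.231249 + 0.255593 + 0.377663 + 0.0841755 = 0.948681
So the posterior for Group 4 is 0.0841755 / 0.948681 ≈ 0.089.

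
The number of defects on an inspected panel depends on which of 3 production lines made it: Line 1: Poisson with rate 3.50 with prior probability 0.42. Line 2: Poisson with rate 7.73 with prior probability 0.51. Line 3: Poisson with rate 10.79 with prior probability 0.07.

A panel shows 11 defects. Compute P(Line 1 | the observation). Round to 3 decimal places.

The responsibility of component k is P(Z=k) f_k(x) divided by Σ_j P(Z=j) f_j(x).
Poisson probabilities:
  p_1 = e^(−3.50)·3.50^11/11! = 0.000730402
  p_2 = e^(−7.73)·7.73^11/11! = 0.064822
  p_3 = e^(−10.79)·10.79^11/11! = 0.119136
Unnormalised posteriors:
  P(Z=1)·p_1 = 0.42 × 0.000730402 = 0.000306769
  P(Z=2)·p_2 = 0.51 × 0.064822 = 0.0330592
  P(Z=3)·p_3 = 0.07 × 0.119136 = 0.00833951
Normaliser: 0.000306769 + 0.0330592 + 0.00833951 = 0.0417055
Responsibility of Line 1: 0.000306769 / 0.0417055 ≈ 0.007

0.007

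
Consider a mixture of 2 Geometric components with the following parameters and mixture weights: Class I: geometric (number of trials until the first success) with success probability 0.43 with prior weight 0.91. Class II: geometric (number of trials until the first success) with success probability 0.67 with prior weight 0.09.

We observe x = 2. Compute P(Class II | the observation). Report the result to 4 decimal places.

Posterior ∝ prior × likelihood, so P(k | x) ∝ π_k f_k(x); normalise over all components.
Evaluate each component's likelihood at the observed value:
  p_I = 0.2451
  p_II = 0.2211
Multiply by the mixture weights:
  π_I·p_I = 0.91 × 0.2451 = 0.223041
  π_II·p_II = 0.09 × 0.2211 = 0.019899
Normaliser: 0.223041 + 0.019899 = 0.24294
Responsibility of Class II: 0.019899 / 0.24294 ≈ 0.0819

0.0819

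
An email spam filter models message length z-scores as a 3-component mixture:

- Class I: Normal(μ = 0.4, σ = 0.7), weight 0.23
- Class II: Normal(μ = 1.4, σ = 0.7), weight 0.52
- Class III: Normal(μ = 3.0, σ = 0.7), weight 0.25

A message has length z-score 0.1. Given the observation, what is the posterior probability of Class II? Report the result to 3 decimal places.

By Bayes' theorem, P(k | x) = π_k f_k(x) / Σ_j π_j f_j(x).
Component likelihoods at x = 0.1:
  f_I = (1/(0.7·√(2π)))·exp(−(0.1−0.4)²/(2·0.7²)) = 0.569918·exp(-0.09184) = 0.51991
  f_II = (1/(0.7·√(2π)))·exp(−(0.1−1.4)²/(2·0.7²)) = 0.569918·exp(-1.72449) = 0.101596
  f_III = (1/(0.7·√(2π)))·exp(−(0.1−3.0)²/(2·0.7²)) = 0.569918·exp(-8.58163) = 0.00010687
Multiply by the mixture weights:
  π_I·f_I = 0.23 × 0.51991 = 0.119579
  π_II·f_II = 0.52 × 0.101596 = 0.0528298
  π_III·f_III = 0.25 × 0.00010687 = 2.67175e-05
Marginal: 0.119579 + 0.0528298 + 2.67175e-05 = 0.172436
Responsibility of Class II: 0.0528298 / 0.172436 ≈ 0.306

0.306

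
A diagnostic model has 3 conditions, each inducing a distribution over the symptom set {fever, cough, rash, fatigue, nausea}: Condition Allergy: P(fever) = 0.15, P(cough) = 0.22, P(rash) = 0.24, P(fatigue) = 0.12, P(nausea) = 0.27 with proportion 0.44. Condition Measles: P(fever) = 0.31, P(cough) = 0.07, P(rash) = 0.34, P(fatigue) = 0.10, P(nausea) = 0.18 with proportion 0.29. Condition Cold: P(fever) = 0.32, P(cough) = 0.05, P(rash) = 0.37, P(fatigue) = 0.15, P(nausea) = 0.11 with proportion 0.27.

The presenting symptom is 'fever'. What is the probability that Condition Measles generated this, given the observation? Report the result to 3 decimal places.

Posterior ∝ prior × likelihood, so P(k | x) ∝ π_k f_k(x); normalise over all components.
Component likelihoods at x = 'fever':
  f_Allergy = 0.15
  f_Measles = 0.31
  f_Cold = 0.32
Multiply by the mixture weights:
  π_Allergy·f_Allergy = 0.44 × 0.15 = 0.066
  π_Measles·f_Measles = 0.29 × 0.31 = 0.0899
  π_Cold·f_Cold = 0.27 × 0.32 = 0.0864
Marginal: 0.066 + 0.0899 + 0.0864 = 0.2423
So the posterior for Condition Measles is 0.0899 / 0.2423 ≈ 0.371.

0.371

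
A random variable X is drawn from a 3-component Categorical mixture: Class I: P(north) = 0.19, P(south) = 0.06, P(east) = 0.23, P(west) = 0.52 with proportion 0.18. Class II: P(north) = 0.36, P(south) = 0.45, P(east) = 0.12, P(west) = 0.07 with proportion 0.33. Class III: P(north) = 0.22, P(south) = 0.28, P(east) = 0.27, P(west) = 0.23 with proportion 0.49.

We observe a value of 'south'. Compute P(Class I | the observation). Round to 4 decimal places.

The responsibility of component k is π_k f_k(x) divided by Σ_j π_j f_j(x).
Categorical probabilities:
  L_I = P(south | comp) = 0.06
  L_II = P(south | comp) = 0.45
  L_III = P(south | comp) = 0.28
Unnormalised posteriors:
  π_I·L_I = 0.18 × 0.06 = 0.0108
  π_II·L_II = 0.33 × 0.45 = 0.1485
  π_III·L_III = 0.49 × 0.28 = 0.1372
Normaliser: 0.0108 + 0.1485 + 0.1372 = 0.2965
P(Class I | 'south') = 0.0108 / 0.2965 ≈ 0.0364

0.0364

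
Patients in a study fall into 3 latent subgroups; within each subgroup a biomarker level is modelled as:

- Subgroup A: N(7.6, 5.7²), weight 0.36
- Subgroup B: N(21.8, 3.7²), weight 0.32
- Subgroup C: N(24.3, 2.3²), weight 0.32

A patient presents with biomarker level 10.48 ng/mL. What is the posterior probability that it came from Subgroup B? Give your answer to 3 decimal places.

0.014

Apply Bayes' rule: the posterior for each component is proportional to its prior times its likelihood at x.
Evaluate each component's likelihood at the observed value:
  L_A = (1/(5.7·√(2π)))·exp(−(10.48−7.6)²/(2·5.7²)) = 0.069990·exp(-0.12765) = 0.0616027
  L_B = (1/(3.7·√(2π)))·exp(−(10.48−21.8)²/(2·3.7²)) = 0.107822·exp(-4.68015) = 0.00100034
  L_C = (1/(2.3·√(2π)))·exp(−(10.48−24.3)²/(2·2.3²)) = 0.173453·exp(-18.05221) = 2.5073e-09
Prior × likelihood for each component:
  P(Z=A)·L_A = 0.36 × 0.0616027 = 0.022177
  P(Z=B)·L_B = 0.32 × 0.00100034 = 0.000320108
  P(Z=C)·L_C = 0.32 × 2.5073e-09 = 8.02336e-10
Sum: 0.022177 + 0.000320108 + 8.02336e-10 = 0.0224971
P(Subgroup B | data) = 0.000320108 / 0.0224971 ≈ 0.014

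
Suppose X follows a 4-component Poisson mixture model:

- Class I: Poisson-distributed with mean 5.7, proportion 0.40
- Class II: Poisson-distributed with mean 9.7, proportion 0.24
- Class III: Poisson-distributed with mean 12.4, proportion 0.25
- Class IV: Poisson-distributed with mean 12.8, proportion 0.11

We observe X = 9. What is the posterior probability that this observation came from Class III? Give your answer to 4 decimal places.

By Bayes' theorem, P(k | x) = π_k f_k(x) / Σ_j π_j f_j(x).
Component likelihoods at x = 9:
  f_I = 0.0585642
  f_II = 0.128388
  f_III = 0.0786648
  f_IV = 0.0701709
Multiply by the mixture weights:
  π_I·f_I = 0.40 × 0.0585642 = 0.0234257
  π_II·f_II = 0.24 × 0.128388 = 0.0308132
  π_III·f_III = 0.25 × 0.0786648 = 0.0196662
  π_IV·f_IV = 0.11 × 0.0701709 = 0.0077188
Evidence: 0.0234257 + 0.0308132 + 0.0196662 + 0.0077188 = 0.0816239
So the posterior for Class III is 0.0196662 / 0.0816239 ≈ 0.2409.

0.2409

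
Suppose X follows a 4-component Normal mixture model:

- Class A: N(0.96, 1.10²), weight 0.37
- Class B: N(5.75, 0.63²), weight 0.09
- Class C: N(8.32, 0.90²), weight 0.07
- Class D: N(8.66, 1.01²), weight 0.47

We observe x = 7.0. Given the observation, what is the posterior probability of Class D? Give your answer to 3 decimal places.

0.722

The responsibility of component k is P(Z=k) f_k(x) divided by Σ_j P(Z=j) f_j(x).
Evaluate each component's likelihood at the observed value:
  p_A = (1/(1.10·√(2π)))·exp(−(7.0−0.96)²/(2·1.10²)) = 0.362675·exp(-15.07504) = 1.02922e-07
  p_B = (1/(0.63·√(2π)))·exp(−(7.0−5.75)²/(2·0.63²)) = 0.633242·exp(-1.96838) = 0.0884531
  p_C = (1/(0.90·√(2π)))·exp(−(7.0−8.32)²/(2·0.90²)) = 0.443269·exp(-1.07556) = 0.151203
  p_D = (1/(1.01·√(2π)))·exp(−(7.0−8.66)²/(2·1.01²)) = 0.394992·exp(-1.35065) = 0.102331
Multiply by the mixture weights:
  P(Z=A)·p_A = 0.37 × 1.02922e-07 = 3.80813e-08
  P(Z=B)·p_B = 0.09 × 0.0884531 = 0.00796078
  P(Z=C)·p_C = 0.07 × 0.151203 = 0.0105842
  P(Z=D)·p_D = 0.47 × 0.102331 = 0.0480957
Normaliser: 3.80813e-08 + 0.00796078 + 0.0105842 + 0.0480957 = 0.0666407
So the posterior for Class D is 0.0480957 / 0.0666407 ≈ 0.722.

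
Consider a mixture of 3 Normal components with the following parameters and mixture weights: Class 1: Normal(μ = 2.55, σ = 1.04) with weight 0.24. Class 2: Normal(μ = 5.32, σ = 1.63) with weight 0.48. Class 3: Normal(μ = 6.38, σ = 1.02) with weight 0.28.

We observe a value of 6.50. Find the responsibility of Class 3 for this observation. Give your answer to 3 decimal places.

0.546

The responsibility of component k is P(Z=k) f_k(x) divided by Σ_j P(Z=j) f_j(x).
Normal densities:
  f_1 = 0.000282777
  f_2 = 0.188331
  f_3 = 0.388423
Multiply by the mixture weights:
  P(Z=1)·f_1 = 0.24 × 0.000282777 = 6.78664e-05
  P(Z=2)·f_2 = 0.48 × 0.188331 = 0.090399
  P(Z=3)·f_3 = 0.28 × 0.388423 = 0.108758
Sum: 6.78664e-05 + 0.090399 + 0.108758 = 0.199225
P(Class 3 | the observation) = 0.108758 / 0.199225 ≈ 0.546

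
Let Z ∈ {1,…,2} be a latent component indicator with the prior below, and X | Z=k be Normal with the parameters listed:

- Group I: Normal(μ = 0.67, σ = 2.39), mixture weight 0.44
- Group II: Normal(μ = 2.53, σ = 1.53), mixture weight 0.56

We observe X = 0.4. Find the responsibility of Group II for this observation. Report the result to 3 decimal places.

0.432

By Bayes' theorem, P(k | x) = P(Z=k) f_k(x) / Σ_j P(Z=j) f_j(x).
Normal densities:
  p_I = (1/(2.39·√(2π)))·exp(−(0.4−0.67)²/(2·2.39²)) = 0.166921·exp(-0.00638) = 0.16586
  p_II = (1/(1.53·√(2π)))·exp(−(0.4−2.53)²/(2·1.53²)) = 0.260747·exp(-0.96905) = 0.0989385
Weight by the priors:
  P(Z=I)·p_I = 0.44 × 0.16586 = 0.0729783
  P(Z=II)·p_II = 0.56 × 0.0989385 = 0.0554056
Denominator: 0.0729783 + 0.0554056 = 0.128384
Responsibility of Group II: 0.0554056 / 0.128384 ≈ 0.432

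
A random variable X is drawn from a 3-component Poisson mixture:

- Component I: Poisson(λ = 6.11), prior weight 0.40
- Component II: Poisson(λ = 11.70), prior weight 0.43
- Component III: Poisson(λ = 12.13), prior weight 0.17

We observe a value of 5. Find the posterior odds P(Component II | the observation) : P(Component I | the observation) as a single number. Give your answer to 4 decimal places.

0.1034

Posterior odds = (P(Z=i) f_i(x)) / (P(Z=j) f_j(x)); the normalising sum cancels.
Component likelihoods at x = 5:
  f_I = e^(−6.11)·6.11^5/5! = 0.157574
  f_II = e^(−11.70)·11.70^5/5! = 0.0151531
  f_III = e^(−12.13)·12.13^5/5! = 0.0118068
Posterior odds = (P(Z=II)·f_II) / (P(Z=I)·f_I) = (0.43·0.0151531) / (0.40·0.157574) = 0.00651585 / 0.0630297 ≈ 0.1034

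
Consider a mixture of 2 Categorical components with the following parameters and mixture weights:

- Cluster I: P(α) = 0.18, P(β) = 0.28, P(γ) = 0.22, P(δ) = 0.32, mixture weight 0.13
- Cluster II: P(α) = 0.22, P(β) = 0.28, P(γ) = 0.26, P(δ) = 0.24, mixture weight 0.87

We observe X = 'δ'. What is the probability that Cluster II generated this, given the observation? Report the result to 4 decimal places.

0.8339

The responsibility of component k is P(Z=k) f_k(x) divided by Σ_j P(Z=j) f_j(x).
Evaluate each component's likelihood at the observed value:
  L_I = P(δ | comp) = 0.32
  L_II = P(δ | comp) = 0.24
Multiply by the mixture weights:
  P(Z=I)·L_I = 0.13 × 0.32 = 0.0416
  P(Z=II)·L_II = 0.87 × 0.24 = 0.2088
Sum: 0.0416 + 0.2088 = 0.2504
P(Cluster II | x) ≈ 0.8339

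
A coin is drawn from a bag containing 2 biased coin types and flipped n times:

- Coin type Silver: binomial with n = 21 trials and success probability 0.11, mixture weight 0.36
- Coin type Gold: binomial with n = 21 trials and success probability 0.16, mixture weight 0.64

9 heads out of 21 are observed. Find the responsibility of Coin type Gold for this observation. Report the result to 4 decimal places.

P(component k | x) = π_k·f_k(x) / marginal(x), where marginal(x) = Σ_j π_j·f_j(x).
Component likelihoods at x = 9 heads out of 21:
  p_Silver = 0.000171182
  p_Gold = 0.00249273
Unnormalised posteriors:
  π_Silver·p_Silver = 0.36 × 0.000171182 = 6.16255e-05
  π_Gold·p_Gold = 0.64 × 0.00249273 = 0.00159535
Denominator: 6.16255e-05 + 0.00159535 = 0.00165697
P(Coin type Gold | the observation) ≈ 0.9628

0.9628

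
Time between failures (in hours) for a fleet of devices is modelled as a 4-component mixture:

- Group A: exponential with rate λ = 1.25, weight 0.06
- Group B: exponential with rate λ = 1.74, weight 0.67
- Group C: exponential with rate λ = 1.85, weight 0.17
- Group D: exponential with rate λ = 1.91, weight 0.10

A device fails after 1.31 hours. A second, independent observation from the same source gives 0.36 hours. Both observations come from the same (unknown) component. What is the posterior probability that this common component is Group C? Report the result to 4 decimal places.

Posterior ∝ prior × likelihood, so P(k | x) ∝ P(Z=k) f_k(x); normalise over all components.
Since both observations come from the same component, the likelihood for component k is f_k(x₁)·f_k(x₂).
  p_A = [0.243082] × [0.797035] = 0.193745
  p_B = [0.178081] × [0.930052] = 0.165625
  p_C = [0.16393] × [0.950455] = 0.155808
  p_D = [0.156453] × [0.960312] = 0.150244
Multiply by the mixture weights:
  P(Z=A)·p_A = 0.06 × 0.193745 = 0.0116247
  P(Z=B)·p_B = 0.67 × 0.165625 = 0.110969
  P(Z=C)·p_C = 0.17 × 0.155808 = 0.0264874
  P(Z=D)·p_D = 0.10 × 0.150244 = 0.0150244
Denominator: 0.0116247 + 0.110969 + 0.0264874 + 0.0150244 = 0.164105
So the posterior for Group C is 0.0264874 / 0.164105 ≈ 0.1614.

0.1614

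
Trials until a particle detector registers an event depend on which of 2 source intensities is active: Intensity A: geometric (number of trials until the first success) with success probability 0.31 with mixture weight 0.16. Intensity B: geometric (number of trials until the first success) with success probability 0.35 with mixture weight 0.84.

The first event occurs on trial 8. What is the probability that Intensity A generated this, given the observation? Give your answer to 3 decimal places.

By Bayes' theorem, P(k | x) = π_k f_k(x) / Σ_j π_j f_j(x).
Evaluate each component's likelihood at the observed value:
  L_A = 0.0230837
  L_B = 0.0171578
Unnormalised posteriors:
  π_A·L_A = 0.16 × 0.0230837 = 0.00369339
  π_B·L_B = 0.84 × 0.0171578 = 0.0144125
Sum: 0.00369339 + 0.0144125 = 0.0181059
P(Intensity A | x) ≈ 0.204

0.204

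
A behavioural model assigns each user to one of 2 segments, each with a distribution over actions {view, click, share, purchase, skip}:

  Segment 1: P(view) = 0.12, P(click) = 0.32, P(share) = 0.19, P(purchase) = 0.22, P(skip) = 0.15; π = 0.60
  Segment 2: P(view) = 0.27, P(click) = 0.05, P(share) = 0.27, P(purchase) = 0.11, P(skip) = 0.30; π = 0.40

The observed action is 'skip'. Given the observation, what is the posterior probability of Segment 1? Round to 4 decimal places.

The responsibility of component k is π_k f_k(x) divided by Σ_j π_j f_j(x).
Categorical probabilities:
  f_1 = P(skip | comp) = 0.15
  f_2 = P(skip | comp) = 0.30
Weight by the priors:
  π_1·f_1 = 0.60 × 0.15 = 0.09
  π_2·f_2 = 0.40 × 0.3 = 0.12
Evidence: 0.09 + 0.12 = 0.21
P(Segment 1 | x) ≈ 0.4286

0.4286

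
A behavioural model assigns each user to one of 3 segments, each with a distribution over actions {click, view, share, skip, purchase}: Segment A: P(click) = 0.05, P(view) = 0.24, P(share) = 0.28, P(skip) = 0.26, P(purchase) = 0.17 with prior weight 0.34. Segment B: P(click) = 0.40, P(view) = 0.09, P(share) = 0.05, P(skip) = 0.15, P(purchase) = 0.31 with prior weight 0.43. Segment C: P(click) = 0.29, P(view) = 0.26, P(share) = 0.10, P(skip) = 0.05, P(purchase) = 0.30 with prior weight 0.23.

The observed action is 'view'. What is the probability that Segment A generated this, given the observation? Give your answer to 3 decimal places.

By Bayes' theorem, P(k | x) = π_k f_k(x) / Σ_j π_j f_j(x).
Component likelihoods at x = 'view':
  f_A = 0.24
  f_B = 0.09
  f_C = 0.26
Unnormalised posteriors:
  π_A·f_A = 0.34 × 0.24 = 0.0816
  π_B·f_B = 0.43 × 0.09 = 0.0387
  π_C·f_C = 0.23 × 0.26 = 0.0598
Normaliser: 0.0816 + 0.0387 + 0.0598 = 0.1801
Responsibility of Segment A: 0.0816 / 0.1801 ≈ 0.453

0.453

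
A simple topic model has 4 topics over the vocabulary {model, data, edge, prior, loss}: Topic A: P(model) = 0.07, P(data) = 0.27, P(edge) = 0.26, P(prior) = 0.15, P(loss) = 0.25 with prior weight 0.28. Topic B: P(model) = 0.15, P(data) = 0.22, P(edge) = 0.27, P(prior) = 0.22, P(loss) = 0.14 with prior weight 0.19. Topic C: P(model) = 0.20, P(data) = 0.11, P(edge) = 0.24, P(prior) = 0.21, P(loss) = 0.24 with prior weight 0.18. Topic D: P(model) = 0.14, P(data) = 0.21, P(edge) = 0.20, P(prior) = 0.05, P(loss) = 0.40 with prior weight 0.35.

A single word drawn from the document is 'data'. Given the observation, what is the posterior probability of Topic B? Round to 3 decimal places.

0.198

By Bayes' theorem, P(k | x) = π_k f_k(x) / Σ_j π_j f_j(x).
Evaluate each component's likelihood at the observed value:
  L_A = 0.27
  L_B = 0.22
  L_C = 0.11
  L_D = 0.21
Multiply by the mixture weights:
  π_A·L_A = 0.28 × 0.27 = 0.0756
  π_B·L_B = 0.19 × 0.22 = 0.0418
  π_C·L_C = 0.18 × 0.11 = 0.0198
  π_D·L_D = 0.35 × 0.21 = 0.0735
Sum: 0.0756 + 0.0418 + 0.0198 + 0.0735 = 0.2107
Responsibility of Topic B: 0.0418 / 0.2107 ≈ 0.198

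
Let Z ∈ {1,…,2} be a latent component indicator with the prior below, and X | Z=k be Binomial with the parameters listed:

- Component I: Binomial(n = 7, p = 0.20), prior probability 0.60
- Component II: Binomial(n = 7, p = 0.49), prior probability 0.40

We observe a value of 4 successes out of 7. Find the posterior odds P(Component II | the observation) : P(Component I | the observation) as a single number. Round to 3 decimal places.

Posterior odds = (w_i f_i(x)) / (w_j f_j(x)); the normalising sum cancels.
Component likelihoods at x = 4 successes out of 7:
  f_I = 0.028672
  f_II = 0.267647
Posterior odds = (w_II·f_II) / (w_I·f_I) = (0.40·0.267647) / (0.60·0.028672) = 0.107059 / 0.0172032 ≈ 6.223

6.223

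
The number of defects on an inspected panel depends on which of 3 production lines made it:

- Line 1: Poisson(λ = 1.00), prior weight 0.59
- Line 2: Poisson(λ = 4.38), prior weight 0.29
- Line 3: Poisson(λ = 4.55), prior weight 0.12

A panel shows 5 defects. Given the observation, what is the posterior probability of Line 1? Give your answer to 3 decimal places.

By Bayes' theorem, P(k | x) = π_k f_k(x) / Σ_j π_j f_j(x).
Poisson probabilities:
  f_1 = e^(−1.00)·1.00^5/5! = 0.00306566
  f_2 = e^(−4.38)·4.38^5/5! = 0.168259
  f_3 = e^(−4.55)·4.55^5/5! = 0.171726
Prior × likelihood for each component:
  π_1·f_1 = 0.59 × 0.00306566 = 0.00180874
  π_2·f_2 = 0.29 × 0.168259 = 0.0487952
  π_3·f_3 = 0.12 × 0.171726 = 0.0206071
Evidence: 0.00180874 + 0.0487952 + 0.0206071 = 0.0712111
P(Line 1 | the observation) = 0.00180874 / 0.0712111 ≈ 0.025

0.025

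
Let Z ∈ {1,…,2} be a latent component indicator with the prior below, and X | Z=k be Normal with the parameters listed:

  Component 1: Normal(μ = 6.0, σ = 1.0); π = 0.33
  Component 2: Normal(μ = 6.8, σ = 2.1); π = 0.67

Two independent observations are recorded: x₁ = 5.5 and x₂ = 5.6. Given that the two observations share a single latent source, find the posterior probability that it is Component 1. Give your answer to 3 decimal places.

P(component k | x) = P(Z=k)·f_k(x) / marginal(x), where marginal(x) = Σ_j P(Z=j)·f_j(x).
Since both observations come from the same component, the likelihood for component k is f_k(x₁)·f_k(x₂).
  f_1 = [0.352065] × [0.36827] = 0.129655
  f_2 = [0.156847] × [0.161356] = 0.0253082
Multiply by the mixture weights:
  P(Z=1)·f_1 = 0.33 × 0.129655 = 0.0427862
  P(Z=2)·f_2 = 0.67 × 0.0253082 = 0.0169565
Denominator: 0.0427862 + 0.0169565 = 0.0597427
Responsibility of Component 1: 0.0427862 / 0.0597427 ≈ 0.716

0.716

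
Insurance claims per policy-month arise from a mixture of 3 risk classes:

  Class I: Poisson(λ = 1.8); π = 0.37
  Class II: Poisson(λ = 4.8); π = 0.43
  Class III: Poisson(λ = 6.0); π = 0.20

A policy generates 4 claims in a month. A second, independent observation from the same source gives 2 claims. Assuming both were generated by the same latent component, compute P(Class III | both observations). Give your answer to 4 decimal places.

0.0757

Apply Bayes' rule: the posterior for each component is proportional to its prior times its likelihood at x.
Since both observations come from the same component, the likelihood for component k is f_k(x₁)·f_k(x₂).
  p_I = [e^(−1.8)·1.8^4/4! = 0.0723017] × [0.267784] = 0.0193613
  p_II = [e^(−4.8)·4.8^4/4! = 0.182029] × [0.0948067] = 0.0172576
  p_III = [e^(−6.0)·6.0^4/4! = 0.133853] × [0.0446175] = 0.00597217
Weight by the priors:
  π_I·p_I = 0.37 × 0.0193613 = 0.00716367
  π_II·p_II = 0.43 × 0.0172576 = 0.00742075
  π_III·p_III = 0.20 × 0.00597217 = 0.00119443
Evidence: 0.00716367 + 0.00742075 + 0.00119443 = 0.0157788
P(Class III | x₁, x₂) ≈ 0.0757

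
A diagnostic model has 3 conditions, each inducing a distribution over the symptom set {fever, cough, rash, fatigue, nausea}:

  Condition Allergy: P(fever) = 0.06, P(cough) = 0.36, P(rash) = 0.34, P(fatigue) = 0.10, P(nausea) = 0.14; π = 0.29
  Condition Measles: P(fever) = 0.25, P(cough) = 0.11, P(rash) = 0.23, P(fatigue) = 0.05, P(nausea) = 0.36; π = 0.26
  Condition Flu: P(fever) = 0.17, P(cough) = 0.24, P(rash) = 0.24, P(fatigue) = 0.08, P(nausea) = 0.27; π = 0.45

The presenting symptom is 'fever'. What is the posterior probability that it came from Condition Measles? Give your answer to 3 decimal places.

P(component k | x) = π_k·f_k(x) / marginal(x), where marginal(x) = Σ_j π_j·f_j(x).
Categorical probabilities:
  L_Allergy = P(fever | comp) = 0.06
  L_Measles = P(fever | comp) = 0.25
  L_Flu = P(fever | comp) = 0.17
Prior × likelihood for each component:
  π_Allergy·L_Allergy = 0.29 × 0.06 = 0.0174
  π_Measles·L_Measles = 0.26 × 0.25 = 0.065
  π_Flu·L_Flu = 0.45 × 0.17 = 0.0765
Denominator: 0.0174 + 0.065 + 0.0765 = 0.1589
Responsibility of Condition Measles: 0.065 / 0.1589 ≈ 0.409

0.409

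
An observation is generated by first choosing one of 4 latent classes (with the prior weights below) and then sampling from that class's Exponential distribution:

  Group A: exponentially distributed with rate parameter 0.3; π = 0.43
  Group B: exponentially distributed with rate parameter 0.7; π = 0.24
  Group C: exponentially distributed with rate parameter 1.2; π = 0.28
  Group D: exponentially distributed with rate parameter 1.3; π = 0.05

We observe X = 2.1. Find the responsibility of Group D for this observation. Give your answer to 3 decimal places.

0.031

Posterior ∝ prior × likelihood, so P(k | x) ∝ π_k f_k(x); normalise over all components.
Component likelihoods at x = 2.1:
  f_A = 0.3·e^(−0.3·2.1) = 0.3·e^(−0.6300) = 0.159778
  f_B = 0.7·e^(−0.7·2.1) = 0.7·e^(−1.4700) = 0.160948
  f_C = 1.2·e^(−1.2·2.1) = 1.2·e^(−2.5200) = 0.0965515
  f_D = 1.3·e^(−1.3·2.1) = 1.3·e^(−2.7300) = 0.0847851
Unnormalised posteriors:
  π_A·f_A = 0.43 × 0.159778 = 0.0687043
  π_B·f_B = 0.24 × 0.160948 = 0.0386275
  π_C·f_C = 0.28 × 0.0965515 = 0.0270344
  π_D·f_D = 0.05 × 0.0847851 = 0.00423925
Denominator: 0.0687043 + 0.0386275 + 0.0270344 + 0.00423925 = 0.138606
P(Group D | the observation) ≈ 0.031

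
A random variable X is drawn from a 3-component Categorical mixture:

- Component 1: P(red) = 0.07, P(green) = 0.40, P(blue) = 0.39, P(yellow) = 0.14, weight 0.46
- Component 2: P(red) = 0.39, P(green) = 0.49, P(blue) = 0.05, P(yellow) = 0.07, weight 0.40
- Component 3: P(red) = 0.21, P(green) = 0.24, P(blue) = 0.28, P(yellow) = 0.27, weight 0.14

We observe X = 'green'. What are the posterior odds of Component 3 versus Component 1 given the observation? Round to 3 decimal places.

Since P(k|x) ∝ π_k f_k(x), the posterior odds are π_i f_i(x) / (π_j f_j(x)).
Evaluate each component's likelihood at the observed value:
  p_1 = P(green | comp) = 0.40
  p_2 = P(green | comp) = 0.49
  p_3 = P(green | comp) = 0.24
Posterior odds = (π_3·p_3) / (π_1·p_1) = (0.14·0.24) / (0.46·0.4) = 0.0336 / 0.184 ≈ 0.183

0.183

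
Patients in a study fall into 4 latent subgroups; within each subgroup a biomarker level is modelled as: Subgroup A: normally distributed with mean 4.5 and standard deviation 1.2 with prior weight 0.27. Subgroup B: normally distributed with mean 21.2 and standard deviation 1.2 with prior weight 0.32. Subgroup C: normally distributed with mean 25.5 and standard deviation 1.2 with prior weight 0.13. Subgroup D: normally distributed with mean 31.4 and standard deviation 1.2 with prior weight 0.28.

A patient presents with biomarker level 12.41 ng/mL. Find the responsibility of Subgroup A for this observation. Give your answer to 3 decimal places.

By Bayes' theorem, P(k | x) = P(Z=k) f_k(x) / Σ_j P(Z=j) f_j(x).
Normal densities:
  p_A = 1.22086e-10
  p_B = 7.42263e-13
  p_C = 4.8195e-27
  p_D = 1.38487e-55
Multiply by the mixture weights:
  P(Z=A)·p_A = 0.27 × 1.22086e-10 = 3.29632e-11
  P(Z=B)·p_B = 0.32 × 7.42263e-13 = 2.37524e-13
  P(Z=C)·p_C = 0.13 × 4.8195e-27 = 6.26534e-28
  P(Z=D)·p_D = 0.28 × 1.38487e-55 = 3.87764e-56
Denominator: 3.29632e-11 + 2.37524e-13 + 6.26534e-28 + 3.87764e-56 = 3.32008e-11
So the posterior for Subgroup A is 3.29632e-11 / 3.32008e-11 ≈ 0.993.

0.993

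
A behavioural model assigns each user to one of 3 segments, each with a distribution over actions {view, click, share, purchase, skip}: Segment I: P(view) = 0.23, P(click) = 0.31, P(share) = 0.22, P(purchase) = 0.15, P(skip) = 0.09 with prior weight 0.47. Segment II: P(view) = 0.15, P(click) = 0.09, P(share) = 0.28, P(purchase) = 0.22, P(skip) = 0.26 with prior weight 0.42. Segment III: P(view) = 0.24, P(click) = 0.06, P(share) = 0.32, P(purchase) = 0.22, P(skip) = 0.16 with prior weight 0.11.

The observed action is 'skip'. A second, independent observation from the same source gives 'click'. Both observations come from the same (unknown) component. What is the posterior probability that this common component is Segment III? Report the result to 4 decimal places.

0.0440

Posterior ∝ prior × likelihood, so P(k | x) ∝ w_k f_k(x); normalise over all components.
Since both observations come from the same component, the likelihood for component k is f_k(x₁)·f_k(x₂).
  L_I = [P(skip | comp) = 0.09] × [0.31] = 0.0279
  L_II = [P(skip | comp) = 0.26] × [0.09] = 0.0234
  L_III = [P(skip | comp) = 0.16] × [0.06] = 0.0096
Multiply by the mixture weights:
  w_I·L_I = 0.47 × 0.0279 = 0.013113
  w_II·L_II = 0.42 × 0.0234 = 0.009828
  w_III·L_III = 0.11 × 0.0096 = 0.001056
Denominator: 0.013113 + 0.009828 + 0.001056 = 0.023997
P(Segment III | x₁, x₂) ≈ 0.0440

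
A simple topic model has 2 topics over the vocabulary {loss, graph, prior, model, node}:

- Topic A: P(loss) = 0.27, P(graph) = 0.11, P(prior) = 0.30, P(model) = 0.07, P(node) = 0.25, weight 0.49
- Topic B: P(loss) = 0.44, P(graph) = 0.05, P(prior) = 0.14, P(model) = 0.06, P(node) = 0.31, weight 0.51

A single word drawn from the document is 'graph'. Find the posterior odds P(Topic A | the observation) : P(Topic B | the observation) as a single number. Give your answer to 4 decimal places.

The posterior odds equal the prior odds times the likelihood ratio: (P(Z=i)/P(Z=j))·(f_i(x)/f_j(x)).
Evaluate each component's likelihood at the observed value:
  f_A = P(graph | comp) = 0.11
  f_B = P(graph | comp) = 0.05
Posterior odds = (P(Z=A)·f_A) / (P(Z=B)·f_B) = (0.49·0.11) / (0.51·0.05) = 0.0539 / 0.0255 ≈ 2.1137

2.1137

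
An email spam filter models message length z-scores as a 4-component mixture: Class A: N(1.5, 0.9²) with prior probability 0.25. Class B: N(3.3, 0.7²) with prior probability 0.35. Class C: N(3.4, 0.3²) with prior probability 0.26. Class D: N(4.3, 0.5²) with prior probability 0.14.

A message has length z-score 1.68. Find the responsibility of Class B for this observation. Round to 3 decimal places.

Apply Bayes' rule: the posterior for each component is proportional to its prior times its likelihood at x.
Component likelihoods at x = 1.68:
  L_A = (1/(0.9·√(2π)))·exp(−(1.68−1.5)²/(2·0.9²)) = 0.443269·exp(-0.02000) = 0.434492
  L_B = (1/(0.7·√(2π)))·exp(−(1.68−3.3)²/(2·0.7²)) = 0.569918·exp(-2.67796) = 0.0391552
  L_C = (1/(0.3·√(2π)))·exp(−(1.68−3.4)²/(2·0.3²)) = 1.329808·exp(-16.43556) = 9.68094e-08
  L_D = (1/(0.5·√(2π)))·exp(−(1.68−4.3)²/(2·0.5²)) = 0.797885·exp(-13.72880) = 8.70158e-07
Unnormalised posteriors:
  π_A·L_A = 0.25 × 0.434492 = 0.108623
  π_B·L_B = 0.35 × 0.0391552 = 0.0137043
  π_C·L_C = 0.26 × 9.68094e-08 = 2.51705e-08
  π_D·L_D = 0.14 × 8.70158e-07 = 1.21822e-07
Evidence: 0.108623 + 0.0137043 + 2.51705e-08 + 1.21822e-07 = 0.122327
Responsibility of Class B: 0.0137043 / 0.122327 ≈ 0.112

0.112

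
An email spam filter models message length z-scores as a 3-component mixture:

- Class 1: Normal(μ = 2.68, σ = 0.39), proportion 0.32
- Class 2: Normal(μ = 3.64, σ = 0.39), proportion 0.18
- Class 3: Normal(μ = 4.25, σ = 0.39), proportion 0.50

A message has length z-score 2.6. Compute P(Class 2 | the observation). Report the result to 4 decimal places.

By Bayes' theorem, P(k | x) = P(Z=k) f_k(x) / Σ_j P(Z=j) f_j(x).
Evaluate each component's likelihood at the observed value:
  f_1 = 1.00163
  f_2 = 0.0292205
  f_3 = 0.000132751
Multiply by the mixture weights:
  P(Z=1)·f_1 = 0.32 × 1.00163 = 0.320522
  P(Z=2)·f_2 = 0.18 × 0.0292205 = 0.00525969
  P(Z=3)·f_3 = 0.50 × 0.000132751 = 6.63756e-05
Sum: 0.320522 + 0.00525969 + 6.63756e-05 = 0.325848
P(Class 2 | data) ≈ 0.0161

0.0161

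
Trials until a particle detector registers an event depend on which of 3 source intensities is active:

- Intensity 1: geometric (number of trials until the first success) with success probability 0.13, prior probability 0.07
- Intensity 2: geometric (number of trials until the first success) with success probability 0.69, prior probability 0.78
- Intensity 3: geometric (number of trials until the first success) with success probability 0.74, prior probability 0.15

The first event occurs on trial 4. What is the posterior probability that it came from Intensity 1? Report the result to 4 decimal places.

P(component k | x) = π_k·f_k(x) / marginal(x), where marginal(x) = Σ_j π_j·f_j(x).
Geometric probabilities:
  f_1 = 0.0856054
  f_2 = 0.0205558
  f_3 = 0.0130062
Unnormalised posteriors:
  π_1·f_1 = 0.07 × 0.0856054 = 0.00599238
  π_2·f_2 = 0.78 × 0.0205558 = 0.0160335
  π_3·f_3 = 0.15 × 0.0130062 = 0.00195094
Denominator: 0.00599238 + 0.0160335 + 0.00195094 = 0.0239768
P(Intensity 1 | data) ≈ 0.2499

0.2499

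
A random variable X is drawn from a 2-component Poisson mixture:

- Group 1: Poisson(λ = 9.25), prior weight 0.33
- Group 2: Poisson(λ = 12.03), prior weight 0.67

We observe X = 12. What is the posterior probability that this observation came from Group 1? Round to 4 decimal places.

P(component k | x) = π_k·f_k(x) / marginal(x), where marginal(x) = Σ_j π_j·f_j(x).
Component likelihoods at x = 12:
  p_1 = e^(−9.25)·9.25^12/12! = 0.0787299
  p_2 = e^(−12.03)·12.03^12/12! = 0.114364
Unnormalised posteriors:
  π_1·p_1 = 0.33 × 0.0787299 = 0.0259809
  π_2·p_2 = 0.67 × 0.114364 = 0.0766236
Sum: 0.0259809 + 0.0766236 = 0.102605
Responsibility of Group 1: 0.0259809 / 0.102605 ≈ 0.2532

0.2532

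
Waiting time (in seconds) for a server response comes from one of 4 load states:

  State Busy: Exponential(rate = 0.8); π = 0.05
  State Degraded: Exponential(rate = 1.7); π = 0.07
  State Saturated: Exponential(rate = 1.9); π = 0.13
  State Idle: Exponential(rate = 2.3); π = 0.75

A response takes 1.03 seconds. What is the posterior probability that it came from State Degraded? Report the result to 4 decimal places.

P(component k | x) = π_k·f_k(x) / marginal(x), where marginal(x) = Σ_j π_j·f_j(x).
Evaluate each component's likelihood at the observed value:
  f_Busy = 0.350939
  f_Degraded = 0.29512
  f_Saturated = 0.268435
  f_Idle = 0.215221
Unnormalised posteriors:
  π_Busy·f_Busy = 0.05 × 0.350939 = 0.0175469
  π_Degraded·f_Degraded = 0.07 × 0.29512 = 0.0206584
  π_Saturated·f_Saturated = 0.13 × 0.268435 = 0.0348966
  π_Idle·f_Idle = 0.75 × 0.215221 = 0.161416
Sum: 0.0175469 + 0.0206584 + 0.0348966 + 0.161416 = 0.234518
P(State Degraded | data) = 0.0206584 / 0.234518 ≈ 0.0881

0.0881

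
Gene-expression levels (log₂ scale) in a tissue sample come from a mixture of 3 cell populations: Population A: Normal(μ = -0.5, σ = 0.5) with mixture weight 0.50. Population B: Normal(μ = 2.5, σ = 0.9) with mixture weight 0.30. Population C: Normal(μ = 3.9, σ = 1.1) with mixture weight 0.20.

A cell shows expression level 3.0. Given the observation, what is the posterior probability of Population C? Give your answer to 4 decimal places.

0.3129

P(component k | x) = w_k·f_k(x) / marginal(x), where marginal(x) = Σ_j w_j·f_j(x).
Component likelihoods at x = 3.0:
  p_A = (1/(0.5·√(2π)))·exp(−(3.0−-0.5)²/(2·0.5²)) = 0.797885·exp(-24.50000) = 1.82694e-11
  p_B = (1/(0.9·√(2π)))·exp(−(3.0−2.5)²/(2·0.9²)) = 0.443269·exp(-0.15432) = 0.37988
  p_C = (1/(1.1·√(2π)))·exp(−(3.0−3.9)²/(2·1.1²)) = 0.362675·exp(-0.33471) = 0.25951
Unnormalised posteriors:
  w_A·p_A = 0.50 × 1.82694e-11 = 9.13472e-12
  w_B·p_B = 0.30 × 0.37988 = 0.113964
  w_C·p_C = 0.20 × 0.25951 = 0.051902
Evidence: 9.13472e-12 + 0.113964 + 0.051902 = 0.165866
P(Population C | data) ≈ 0.3129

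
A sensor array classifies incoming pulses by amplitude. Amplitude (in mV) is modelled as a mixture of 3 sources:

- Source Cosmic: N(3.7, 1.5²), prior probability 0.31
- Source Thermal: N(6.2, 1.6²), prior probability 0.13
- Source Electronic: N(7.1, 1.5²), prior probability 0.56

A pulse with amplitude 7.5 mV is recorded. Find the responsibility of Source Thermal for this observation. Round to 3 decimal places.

Posterior ∝ prior × likelihood, so P(k | x) ∝ π_k f_k(x); normalise over all components.
Normal densities:
  p_Cosmic = (1/(1.5·√(2π)))·exp(−(7.5−3.7)²/(2·1.5²)) = 0.265962·exp(-3.20889) = 0.0107452
  p_Thermal = (1/(1.6·√(2π)))·exp(−(7.5−6.2)²/(2·1.6²)) = 0.249339·exp(-0.33008) = 0.179242
  p_Electronic = (1/(1.5·√(2π)))·exp(−(7.5−7.1)²/(2·1.5²)) = 0.265962·exp(-0.03556) = 0.256671
Weight by the priors:
  π_Cosmic·p_Cosmic = 0.31 × 0.0107452 = 0.00333102
  π_Thermal·p_Thermal = 0.13 × 0.179242 = 0.0233014
  π_Electronic·p_Electronic = 0.56 × 0.256671 = 0.143736
Marginal: 0.00333102 + 0.0233014 + 0.143736 = 0.170368
So the posterior for Source Thermal is 0.0233014 / 0.170368 ≈ 0.137.

0.137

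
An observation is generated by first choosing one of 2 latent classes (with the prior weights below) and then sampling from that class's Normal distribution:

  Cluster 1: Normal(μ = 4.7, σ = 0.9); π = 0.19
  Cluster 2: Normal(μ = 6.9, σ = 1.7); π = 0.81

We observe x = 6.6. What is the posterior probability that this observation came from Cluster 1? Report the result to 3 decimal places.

0.046

Apply Bayes' rule: the posterior for each component is proportional to its prior times its likelihood at x.
Evaluate each component's likelihood at the observed value:
  p_1 = (1/(0.9·√(2π)))·exp(−(6.6−4.7)²/(2·0.9²)) = 0.443269·exp(-2.22840) = 0.0477406
  p_2 = (1/(1.7·√(2π)))·exp(−(6.6−6.9)²/(2·1.7²)) = 0.234672·exp(-0.01557) = 0.231046
Weight by the priors:
  P(Z=1)·p_1 = 0.19 × 0.0477406 = 0.00907071
  P(Z=2)·p_2 = 0.81 × 0.231046 = 0.187147
Denominator: 0.00907071 + 0.187147 = 0.196218
P(Cluster 1 | 6.6) ≈ 0.046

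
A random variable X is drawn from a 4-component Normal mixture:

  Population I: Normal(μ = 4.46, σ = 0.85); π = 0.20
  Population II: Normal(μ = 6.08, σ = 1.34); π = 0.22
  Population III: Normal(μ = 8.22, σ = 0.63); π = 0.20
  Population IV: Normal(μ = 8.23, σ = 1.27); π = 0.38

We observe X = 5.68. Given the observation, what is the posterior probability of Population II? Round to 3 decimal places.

The responsibility of component k is P(Z=k) f_k(x) divided by Σ_j P(Z=j) f_j(x).
Normal densities:
  f_I = (1/(0.85·√(2π)))·exp(−(5.68−4.46)²/(2·0.85²)) = 0.469344·exp(-1.03003) = 0.167553
  f_II = (1/(1.34·√(2π)))·exp(−(5.68−6.08)²/(2·1.34²)) = 0.297718·exp(-0.04455) = 0.284745
  f_III = (1/(0.63·√(2π)))·exp(−(5.68−8.22)²/(2·0.63²)) = 0.633242·exp(-8.12749) = 0.000187002
  f_IV = (1/(1.27·√(2π)))·exp(−(5.68−8.23)²/(2·1.27²)) = 0.314128·exp(-2.01578) = 0.041847
Multiply by the mixture weights:
  P(Z=I)·f_I = 0.20 × 0.167553 = 0.0335106
  P(Z=II)·f_II = 0.22 × 0.284745 = 0.0626439
  P(Z=III)·f_III = 0.20 × 0.000187002 = 3.74004e-05
  P(Z=IV)·f_IV = 0.38 × 0.041847 = 0.0159019
Marginal: 0.0335106 + 0.0626439 + 3.74004e-05 + 0.0159019 = 0.112094
Responsibility of Population II: 0.0626439 / 0.112094 ≈ 0.559

0.559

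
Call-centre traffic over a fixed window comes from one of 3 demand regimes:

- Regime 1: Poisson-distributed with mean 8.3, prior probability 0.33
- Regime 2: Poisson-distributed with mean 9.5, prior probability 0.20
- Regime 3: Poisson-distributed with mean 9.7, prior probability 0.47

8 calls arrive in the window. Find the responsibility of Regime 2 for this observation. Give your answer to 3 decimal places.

The responsibility of component k is π_k f_k(x) divided by Σ_j π_j f_j(x).
Component likelihoods at x = 8 calls:
  f_1 = e^(−8.3)·8.3^8/8! = 0.138823
  f_2 = e^(−9.5)·9.5^8/8! = 0.12316
  f_3 = e^(−9.7)·9.7^8/8! = 0.119123
Prior × likelihood for each component:
  π_1·f_1 = 0.33 × 0.138823 = 0.0458114
  π_2·f_2 = 0.20 × 0.12316 = 0.0246321
  π_3·f_3 = 0.47 × 0.119123 = 0.055988
Normaliser: 0.0458114 + 0.0246321 + 0.055988 = 0.126431
P(Regime 2 | x) = 0.0246321 / 0.126431 ≈ 0.195

0.195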